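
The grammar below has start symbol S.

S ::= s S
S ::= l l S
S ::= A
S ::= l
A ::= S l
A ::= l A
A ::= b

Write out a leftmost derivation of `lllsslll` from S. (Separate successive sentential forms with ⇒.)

S ⇒ llS ⇒ llA ⇒ lllA ⇒ lllSl ⇒ lllAl ⇒ lllSll ⇒ lllsSll ⇒ lllssSll ⇒ lllsslll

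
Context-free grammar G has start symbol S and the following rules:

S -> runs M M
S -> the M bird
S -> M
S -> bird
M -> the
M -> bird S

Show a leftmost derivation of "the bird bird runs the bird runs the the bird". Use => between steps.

S => the M bird => the bird S bird => the bird M bird => the bird bird S bird => the bird bird runs M M bird => the bird bird runs the M bird => the bird bird runs the bird S bird => the bird bird runs the bird runs M M bird => the bird bird runs the bird runs the M bird => the bird bird runs the bird runs the the bird

S => the M bird   [S -> the M bird]
the M bird => the bird S bird   [M -> bird S]
the bird S bird => the bird M bird   [S -> M]
the bird M bird => the bird bird S bird   [M -> bird S]
the bird bird S bird => the bird bird runs M M bird   [S -> runs M M]
the bird bird runs M M bird => the bird bird runs the M bird   [M -> the]
the bird bird runs the M bird => the bird bird runs the bird S bird   [M -> bird S]
the bird bird runs the bird S bird => the bird bird runs the bird runs M M bird   [S -> runs M M]
the bird bird runs the bird runs M M bird => the bird bird runs the bird runs the M bird   [M -> the]
the bird bird runs the bird runs the M bird => the bird bird runs the bird runs the the bird   [M -> the]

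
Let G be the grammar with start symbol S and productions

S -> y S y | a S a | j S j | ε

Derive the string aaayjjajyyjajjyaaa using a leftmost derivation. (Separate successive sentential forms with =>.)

S => aSa   [S -> a S a]
aSa => aaSaa   [S -> a S a]
aaSaa => aaaSaaa   [S -> a S a]
aaaSaaa => aaaySyaaa   [S -> y S y]
aaaySyaaa => aaayjSjyaaa   [S -> j S j]
aaayjSjyaaa => aaayjjSjjyaaa   [S -> j S j]
aaayjjSjjyaaa => aaayjjaSajjyaaa   [S -> a S a]
aaayjjaSajjyaaa => aaayjjajSjajjyaaa   [S -> j S j]
aaayjjajSjajjyaaa => aaayjjajySyjajjyaaa   [S -> y S y]
aaayjjajySyjajjyaaa => aaayjjajyyjajjyaaa   [S -> ε]

S => aSa => aaSaa => aaaSaaa => aaaySyaaa => aaayjSjyaaa => aaayjjSjjyaaa => aaayjjaSajjyaaa => aaayjjajSjajjyaaa => aaayjjajySyjajjyaaa => aaayjjajyyjajjyaaa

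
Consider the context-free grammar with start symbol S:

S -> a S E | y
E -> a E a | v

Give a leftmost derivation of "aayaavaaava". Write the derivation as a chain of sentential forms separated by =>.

S => aSE   [S -> a S E]
aSE => aaSEE   [S -> a S E]
aaSEE => aayEE   [S -> y]
aayEE => aayaEaE   [E -> a E a]
aayaEaE => aayaaEaaE   [E -> a E a]
aayaaEaaE => aayaavaaE   [E -> v]
aayaavaaE => aayaavaaaEa   [E -> a E a]
aayaavaaaEa => aayaavaaava   [E -> v]

S=>aSE=>aaSEE=>aayEE=>aayaEaE=>aayaaEaaE=>aayaavaaE=>aayaavaaaEa=>aayaavaaava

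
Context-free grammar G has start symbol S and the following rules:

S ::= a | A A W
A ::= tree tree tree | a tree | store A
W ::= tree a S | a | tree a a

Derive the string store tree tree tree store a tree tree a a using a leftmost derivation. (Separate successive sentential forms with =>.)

S => A A W => store A A W => store tree tree tree A W => store tree tree tree store A W => store tree tree tree store a tree W => store tree tree tree store a tree tree a a

S => A A W   [S ::= A A W]
A A W => store A A W   [A ::= store A]
store A A W => store tree tree tree A W   [A ::= tree tree tree]
store tree tree tree A W => store tree tree tree store A W   [A ::= store A]
store tree tree tree store A W => store tree tree tree store a tree W   [A ::= a tree]
store tree tree tree store a tree W => store tree tree tree store a tree tree a a   [W ::= tree a a]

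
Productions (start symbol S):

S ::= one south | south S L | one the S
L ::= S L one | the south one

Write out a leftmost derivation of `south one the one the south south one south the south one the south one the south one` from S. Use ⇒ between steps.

S ⇒ south S L   [S ::= south S L]
south S L ⇒ south one the S L   [S ::= one the S]
south one the S L ⇒ south one the one the S L   [S ::= one the S]
south one the one the S L ⇒ south one the one the south S L L   [S ::= south S L]
south one the one the south S L L ⇒ south one the one the south south S L L L   [S ::= south S L]
south one the one the south south S L L L ⇒ south one the one the south south one south L L L   [S ::= one south]
south one the one the south south one south L L L ⇒ south one the one the south south one south the south one L L   [L ::= the south one]
south one the one the south south one south the south one L L ⇒ south one the one the south south one south the south one the south one L   [L ::= the south one]
south one the one the south south one south the south one the south one L ⇒ south one the one the south south one south the south one the south one the south one   [L ::= the south one]

S ⇒ south S L ⇒ south one the S L ⇒ south one the one the S L ⇒ south one the one the south S L L ⇒ south one the one the south south S L L L ⇒ south one the one the south south one south L L L ⇒ south one the one the south south one south the south one L L ⇒ south one the one the south south one south the south one the south one L ⇒ south one the one the south south one south the south one the south one the south one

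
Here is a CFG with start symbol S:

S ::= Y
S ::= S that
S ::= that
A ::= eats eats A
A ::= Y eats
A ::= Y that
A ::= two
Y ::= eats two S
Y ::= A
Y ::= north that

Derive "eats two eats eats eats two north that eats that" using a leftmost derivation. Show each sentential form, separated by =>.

S => Y => eats two S => eats two S that => eats two Y that => eats two A that => eats two eats eats A that => eats two eats eats Y eats that => eats two eats eats eats two S eats that => eats two eats eats eats two Y eats that => eats two eats eats eats two north that eats that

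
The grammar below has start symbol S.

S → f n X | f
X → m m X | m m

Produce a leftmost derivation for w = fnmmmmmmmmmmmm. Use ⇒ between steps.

S⇒fnX⇒fnmmX⇒fnmmmmX⇒fnmmmmmmX⇒fnmmmmmmmmX⇒fnmmmmmmmmmmX⇒fnmmmmmmmmmmmm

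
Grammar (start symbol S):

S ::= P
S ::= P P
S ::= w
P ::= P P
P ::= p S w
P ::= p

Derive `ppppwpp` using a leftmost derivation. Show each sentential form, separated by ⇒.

S ⇒ PP   [S ::= P P]
PP ⇒ PPP   [P ::= P P]
PPP ⇒ pSwPP   [P ::= p S w]
pSwPP ⇒ pPPwPP   [S ::= P P]
pPPwPP ⇒ pPPPwPP   [P ::= P P]
pPPPwPP ⇒ ppPPwPP   [P ::= p]
ppPPwPP ⇒ pppPwPP   [P ::= p]
pppPwPP ⇒ ppppwPP   [P ::= p]
ppppwPP ⇒ ppppwpP   [P ::= p]
ppppwpP ⇒ ppppwpp   [P ::= p]

S ⇒ PP ⇒ PPP ⇒ pSwPP ⇒ pPPwPP ⇒ pPPPwPP ⇒ ppPPwPP ⇒ pppPwPP ⇒ ppppwPP ⇒ ppppwpP ⇒ ppppwpp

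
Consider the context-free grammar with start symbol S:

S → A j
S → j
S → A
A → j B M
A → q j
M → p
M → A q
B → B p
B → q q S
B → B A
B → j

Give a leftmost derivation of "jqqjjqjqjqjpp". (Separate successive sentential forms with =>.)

S => A   [S → A]
A => jBM   [A → j B M]
jBM => jqqSM   [B → q q S]
jqqSM => jqqAM   [S → A]
jqqAM => jqqjBMM   [A → j B M]
jqqjBMM => jqqjBAMM   [B → B A]
jqqjBAMM => jqqjBAAMM   [B → B A]
jqqjBAAMM => jqqjBAAAMM   [B → B A]
jqqjBAAAMM => jqqjjAAAMM   [B → j]
jqqjjAAAMM => jqqjjqjAAMM   [A → q j]
jqqjjqjAAMM => jqqjjqjqjAMM   [A → q j]
jqqjjqjqjAMM => jqqjjqjqjqjMM   [A → q j]
jqqjjqjqjqjMM => jqqjjqjqjqjpM   [M → p]
jqqjjqjqjqjpM => jqqjjqjqjqjpp   [M → p]

S => A => jBM => jqqSM => jqqAM => jqqjBMM => jqqjBAMM => jqqjBAAMM => jqqjBAAAMM => jqqjjAAAMM => jqqjjqjAAMM => jqqjjqjqjAMM => jqqjjqjqjqjMM => jqqjjqjqjqjpM => jqqjjqjqjqjpp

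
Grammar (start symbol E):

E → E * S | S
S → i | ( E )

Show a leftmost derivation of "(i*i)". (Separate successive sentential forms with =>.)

E => S   [E → S]
S => (E)   [S → ( E )]
(E) => (E*S)   [E → E * S]
(E*S) => (S*S)   [E → S]
(S*S) => (i*S)   [S → i]
(i*S) => (i*i)   [S → i]

E => S => (E) => (E*S) => (S*S) => (i*S) => (i*i)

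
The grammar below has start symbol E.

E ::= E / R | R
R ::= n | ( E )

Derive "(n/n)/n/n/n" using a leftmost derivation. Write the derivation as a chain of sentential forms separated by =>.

E => E/R => E/R/R => E/R/R/R => R/R/R/R => (E)/R/R/R => (E/R)/R/R/R => (R/R)/R/R/R => (n/R)/R/R/R => (n/n)/R/R/R => (n/n)/n/R/R => (n/n)/n/n/R => (n/n)/n/n/n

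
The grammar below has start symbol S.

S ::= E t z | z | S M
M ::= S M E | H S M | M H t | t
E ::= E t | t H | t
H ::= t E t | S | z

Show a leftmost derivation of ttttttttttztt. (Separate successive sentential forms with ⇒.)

S ⇒ SM   [S ::= S M]
SM ⇒ SMM   [S ::= S M]
SMM ⇒ EtzMM   [S ::= E t z]
EtzMM ⇒ EttzMM   [E ::= E t]
EttzMM ⇒ tHttzMM   [E ::= t H]
tHttzMM ⇒ ttEtttzMM   [H ::= t E t]
ttEtttzMM ⇒ tttHtttzMM   [E ::= t H]
tttHtttzMM ⇒ ttttEttttzMM   [H ::= t E t]
ttttEttttzMM ⇒ ttttEtttttzMM   [E ::= E t]
ttttEtttttzMM ⇒ ttttttttttzMM   [E ::= t]
ttttttttttzMM ⇒ ttttttttttztM   [M ::= t]
ttttttttttztM ⇒ ttttttttttztt   [M ::= t]

S ⇒ SM ⇒ SMM ⇒ EtzMM ⇒ EttzMM ⇒ tHttzMM ⇒ ttEtttzMM ⇒ tttHtttzMM ⇒ ttttEttttzMM ⇒ ttttEtttttzMM ⇒ ttttttttttzMM ⇒ ttttttttttztM ⇒ ttttttttttztt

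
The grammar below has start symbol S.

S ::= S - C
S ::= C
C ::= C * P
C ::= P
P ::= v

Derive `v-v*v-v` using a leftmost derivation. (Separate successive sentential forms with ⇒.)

S ⇒ S-C   [S ::= S - C]
S-C ⇒ S-C-C   [S ::= S - C]
S-C-C ⇒ C-C-C   [S ::= C]
C-C-C ⇒ P-C-C   [C ::= P]
P-C-C ⇒ v-C-C   [P ::= v]
v-C-C ⇒ v-C*P-C   [C ::= C * P]
v-C*P-C ⇒ v-P*P-C   [C ::= P]
v-P*P-C ⇒ v-v*P-C   [P ::= v]
v-v*P-C ⇒ v-v*v-C   [P ::= v]
v-v*v-C ⇒ v-v*v-P   [C ::= P]
v-v*v-P ⇒ v-v*v-v   [P ::= v]

S ⇒ S-C ⇒ S-C-C ⇒ C-C-C ⇒ P-C-C ⇒ v-C-C ⇒ v-C*P-C ⇒ v-P*P-C ⇒ v-v*P-C ⇒ v-v*v-C ⇒ v-v*v-P ⇒ v-v*v-v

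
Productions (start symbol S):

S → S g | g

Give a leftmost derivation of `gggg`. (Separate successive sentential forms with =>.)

S => Sg   [S → S g]
Sg => Sgg   [S → S g]
Sgg => Sggg   [S → S g]
Sggg => gggg   [S → g]

S => Sg => Sgg => Sggg => gggg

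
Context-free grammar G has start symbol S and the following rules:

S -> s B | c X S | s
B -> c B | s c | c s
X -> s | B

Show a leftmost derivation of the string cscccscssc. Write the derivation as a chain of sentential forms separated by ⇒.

S⇒cXS⇒csS⇒cscXS⇒cscBS⇒csccBS⇒cscccBS⇒cscccscS⇒cscccscsB⇒cscccscssc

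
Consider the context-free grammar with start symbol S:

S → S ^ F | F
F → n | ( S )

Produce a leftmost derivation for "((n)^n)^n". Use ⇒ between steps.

S⇒S^F⇒F^F⇒(S)^F⇒(S^F)^F⇒(F^F)^F⇒((S)^F)^F⇒((F)^F)^F⇒((n)^F)^F⇒((n)^n)^F⇒((n)^n)^n

S ⇒ S^F   [S → S ^ F]
S^F ⇒ F^F   [S → F]
F^F ⇒ (S)^F   [F → ( S )]
(S)^F ⇒ (S^F)^F   [S → S ^ F]
(S^F)^F ⇒ (F^F)^F   [S → F]
(F^F)^F ⇒ ((S)^F)^F   [F → ( S )]
((S)^F)^F ⇒ ((F)^F)^F   [S → F]
((F)^F)^F ⇒ ((n)^F)^F   [F → n]
((n)^F)^F ⇒ ((n)^n)^F   [F → n]
((n)^n)^F ⇒ ((n)^n)^n   [F → n]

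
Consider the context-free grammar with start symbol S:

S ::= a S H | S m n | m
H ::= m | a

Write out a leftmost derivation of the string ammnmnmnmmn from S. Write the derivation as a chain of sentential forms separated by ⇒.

S ⇒ Smn ⇒ aSHmn ⇒ aSmnHmn ⇒ aSmnmnHmn ⇒ aSmnmnmnHmn ⇒ ammnmnmnHmn ⇒ ammnmnmnmmn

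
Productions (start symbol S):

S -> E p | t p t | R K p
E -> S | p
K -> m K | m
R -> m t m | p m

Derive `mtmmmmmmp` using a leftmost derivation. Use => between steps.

S => RKp => mtmKp => mtmmKp => mtmmmKp => mtmmmmKp => mtmmmmmKp => mtmmmmmmp

S => RKp   [S -> R K p]
RKp => mtmKp   [R -> m t m]
mtmKp => mtmmKp   [K -> m K]
mtmmKp => mtmmmKp   [K -> m K]
mtmmmKp => mtmmmmKp   [K -> m K]
mtmmmmKp => mtmmmmmKp   [K -> m K]
mtmmmmmKp => mtmmmmmmp   [K -> m]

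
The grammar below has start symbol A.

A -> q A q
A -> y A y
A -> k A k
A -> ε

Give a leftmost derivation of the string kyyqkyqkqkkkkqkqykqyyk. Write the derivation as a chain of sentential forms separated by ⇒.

A ⇒ kAk ⇒ kyAyk ⇒ kyyAyyk ⇒ kyyqAqyyk ⇒ kyyqkAkqyyk ⇒ kyyqkyAykqyyk ⇒ kyyqkyqAqykqyyk ⇒ kyyqkyqkAkqykqyyk ⇒ kyyqkyqkqAqkqykqyyk ⇒ kyyqkyqkqkAkqkqykqyyk ⇒ kyyqkyqkqkkAkkqkqykqyyk ⇒ kyyqkyqkqkkkkqkqykqyyk

A ⇒ kAk   [A -> k A k]
kAk ⇒ kyAyk   [A -> y A y]
kyAyk ⇒ kyyAyyk   [A -> y A y]
kyyAyyk ⇒ kyyqAqyyk   [A -> q A q]
kyyqAqyyk ⇒ kyyqkAkqyyk   [A -> k A k]
kyyqkAkqyyk ⇒ kyyqkyAykqyyk   [A -> y A y]
kyyqkyAykqyyk ⇒ kyyqkyqAqykqyyk   [A -> q A q]
kyyqkyqAqykqyyk ⇒ kyyqkyqkAkqykqyyk   [A -> k A k]
kyyqkyqkAkqykqyyk ⇒ kyyqkyqkqAqkqykqyyk   [A -> q A q]
kyyqkyqkqAqkqykqyyk ⇒ kyyqkyqkqkAkqkqykqyyk   [A -> k A k]
kyyqkyqkqkAkqkqykqyyk ⇒ kyyqkyqkqkkAkkqkqykqyyk   [A -> k A k]
kyyqkyqkqkkAkkqkqykqyyk ⇒ kyyqkyqkqkkkkqkqykqyyk   [A -> ε]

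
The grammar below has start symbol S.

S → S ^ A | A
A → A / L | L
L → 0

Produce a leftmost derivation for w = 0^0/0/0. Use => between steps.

S => S^A => A^A => L^A => 0^A => 0^A/L => 0^A/L/L => 0^L/L/L => 0^0/L/L => 0^0/0/L => 0^0/0/0

S => S^A   [S → S ^ A]
S^A => A^A   [S → A]
A^A => L^A   [A → L]
L^A => 0^A   [L → 0]
0^A => 0^A/L   [A → A / L]
0^A/L => 0^A/L/L   [A → A / L]
0^A/L/L => 0^L/L/L   [A → L]
0^L/L/L => 0^0/L/L   [L → 0]
0^0/L/L => 0^0/0/L   [L → 0]
0^0/0/L => 0^0/0/0   [L → 0]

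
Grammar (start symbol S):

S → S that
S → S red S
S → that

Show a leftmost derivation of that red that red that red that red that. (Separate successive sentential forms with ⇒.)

S ⇒ S red S ⇒ S red S red S ⇒ S red S red S red S ⇒ S red S red S red S red S ⇒ that red S red S red S red S ⇒ that red that red S red S red S ⇒ that red that red that red S red S ⇒ that red that red that red that red S ⇒ that red that red that red that red that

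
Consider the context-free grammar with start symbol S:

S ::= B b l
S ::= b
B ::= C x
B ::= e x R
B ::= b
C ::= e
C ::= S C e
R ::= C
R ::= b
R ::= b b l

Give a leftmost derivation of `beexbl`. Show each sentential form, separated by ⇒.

S ⇒ Bbl ⇒ Cxbl ⇒ SCexbl ⇒ bCexbl ⇒ beexbl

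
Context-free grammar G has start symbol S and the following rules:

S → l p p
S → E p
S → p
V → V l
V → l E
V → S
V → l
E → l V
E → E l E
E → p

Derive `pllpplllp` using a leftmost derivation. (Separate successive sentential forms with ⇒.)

S ⇒ Ep ⇒ ElEp ⇒ plEp ⇒ plElEp ⇒ pllVlEp ⇒ pllSlEp ⇒ pllEplEp ⇒ pllpplEp ⇒ pllppllVp ⇒ pllpplllp

S ⇒ Ep   [S → E p]
Ep ⇒ ElEp   [E → E l E]
ElEp ⇒ plEp   [E → p]
plEp ⇒ plElEp   [E → E l E]
plElEp ⇒ pllVlEp   [E → l V]
pllVlEp ⇒ pllSlEp   [V → S]
pllSlEp ⇒ pllEplEp   [S → E p]
pllEplEp ⇒ pllpplEp   [E → p]
pllpplEp ⇒ pllppllVp   [E → l V]
pllppllVp ⇒ pllpplllp   [V → l]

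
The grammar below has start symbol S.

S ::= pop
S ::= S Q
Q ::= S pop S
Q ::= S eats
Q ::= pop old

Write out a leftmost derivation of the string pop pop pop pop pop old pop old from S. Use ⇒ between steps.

S ⇒ S Q   [S ::= S Q]
S Q ⇒ S Q Q   [S ::= S Q]
S Q Q ⇒ S Q Q Q   [S ::= S Q]
S Q Q Q ⇒ pop Q Q Q   [S ::= pop]
pop Q Q Q ⇒ pop S pop S Q Q   [Q ::= S pop S]
pop S pop S Q Q ⇒ pop pop pop S Q Q   [S ::= pop]
pop pop pop S Q Q ⇒ pop pop pop pop Q Q   [S ::= pop]
pop pop pop pop Q Q ⇒ pop pop pop pop pop old Q   [Q ::= pop old]
pop pop pop pop pop old Q ⇒ pop pop pop pop pop old pop old   [Q ::= pop old]

S ⇒ S Q ⇒ S Q Q ⇒ S Q Q Q ⇒ pop Q Q Q ⇒ pop S pop S Q Q ⇒ pop pop pop S Q Q ⇒ pop pop pop pop Q Q ⇒ pop pop pop pop pop old Q ⇒ pop pop pop pop pop old pop old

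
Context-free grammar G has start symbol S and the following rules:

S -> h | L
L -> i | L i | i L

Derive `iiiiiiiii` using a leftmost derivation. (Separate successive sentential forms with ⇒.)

S ⇒ L ⇒ iL ⇒ iiL ⇒ iiiL ⇒ iiiiL ⇒ iiiiiL ⇒ iiiiiLi ⇒ iiiiiLii ⇒ iiiiiLiii ⇒ iiiiiiiii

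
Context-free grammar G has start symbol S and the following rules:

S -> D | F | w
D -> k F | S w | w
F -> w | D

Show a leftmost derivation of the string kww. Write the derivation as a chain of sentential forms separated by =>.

S => F   [S -> F]
F => D   [F -> D]
D => kF   [D -> k F]
kF => kD   [F -> D]
kD => kSw   [D -> S w]
kSw => kFw   [S -> F]
kFw => kww   [F -> w]

S => F => D => kF => kD => kSw => kFw => kww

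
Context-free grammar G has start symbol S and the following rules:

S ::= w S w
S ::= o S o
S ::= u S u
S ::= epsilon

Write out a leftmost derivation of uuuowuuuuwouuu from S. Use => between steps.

S=>uSu=>uuSuu=>uuuSuuu=>uuuoSouuu=>uuuowSwouuu=>uuuowuSuwouuu=>uuuowuuSuuwouuu=>uuuowuuuuwouuu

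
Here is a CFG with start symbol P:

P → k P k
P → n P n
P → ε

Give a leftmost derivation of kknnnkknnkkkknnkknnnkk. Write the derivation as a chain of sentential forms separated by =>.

P => kPk => kkPkk => kknPnkk => kknnPnnkk => kknnnPnnnkk => kknnnkPknnnkk => kknnnkkPkknnnkk => kknnnkknPnkknnnkk => kknnnkknnPnnkknnnkk => kknnnkknnkPknnkknnnkk => kknnnkknnkkPkknnkknnnkk => kknnnkknnkkkknnkknnnkk

P => kPk   [P → k P k]
kPk => kkPkk   [P → k P k]
kkPkk => kknPnkk   [P → n P n]
kknPnkk => kknnPnnkk   [P → n P n]
kknnPnnkk => kknnnPnnnkk   [P → n P n]
kknnnPnnnkk => kknnnkPknnnkk   [P → k P k]
kknnnkPknnnkk => kknnnkkPkknnnkk   [P → k P k]
kknnnkkPkknnnkk => kknnnkknPnkknnnkk   [P → n P n]
kknnnkknPnkknnnkk => kknnnkknnPnnkknnnkk   [P → n P n]
kknnnkknnPnnkknnnkk => kknnnkknnkPknnkknnnkk   [P → k P k]
kknnnkknnkPknnkknnnkk => kknnnkknnkkPkknnkknnnkk   [P → k P k]
kknnnkknnkkPkknnkknnnkk => kknnnkknnkkkknnkknnnkk   [P → ε]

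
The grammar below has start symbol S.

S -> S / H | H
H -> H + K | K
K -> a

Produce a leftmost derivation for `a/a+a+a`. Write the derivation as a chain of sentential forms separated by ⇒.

S ⇒ S/H ⇒ H/H ⇒ K/H ⇒ a/H ⇒ a/H+K ⇒ a/H+K+K ⇒ a/K+K+K ⇒ a/a+K+K ⇒ a/a+a+K ⇒ a/a+a+a

S ⇒ S/H   [S -> S / H]
S/H ⇒ H/H   [S -> H]
H/H ⇒ K/H   [H -> K]
K/H ⇒ a/H   [K -> a]
a/H ⇒ a/H+K   [H -> H + K]
a/H+K ⇒ a/H+K+K   [H -> H + K]
a/H+K+K ⇒ a/K+K+K   [H -> K]
a/K+K+K ⇒ a/a+K+K   [K -> a]
a/a+K+K ⇒ a/a+a+K   [K -> a]
a/a+a+K ⇒ a/a+a+a   [K -> a]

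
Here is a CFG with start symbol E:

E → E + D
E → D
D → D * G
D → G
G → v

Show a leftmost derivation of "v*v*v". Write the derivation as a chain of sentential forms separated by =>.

E => D => D*G => D*G*G => G*G*G => v*G*G => v*v*G => v*v*v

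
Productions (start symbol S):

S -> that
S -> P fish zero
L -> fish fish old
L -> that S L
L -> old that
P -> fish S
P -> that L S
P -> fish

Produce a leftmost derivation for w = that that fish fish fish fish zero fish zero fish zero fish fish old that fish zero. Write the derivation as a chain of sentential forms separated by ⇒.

S ⇒ P fish zero   [S -> P fish zero]
P fish zero ⇒ that L S fish zero   [P -> that L S]
that L S fish zero ⇒ that that S L S fish zero   [L -> that S L]
that that S L S fish zero ⇒ that that P fish zero L S fish zero   [S -> P fish zero]
that that P fish zero L S fish zero ⇒ that that fish S fish zero L S fish zero   [P -> fish S]
that that fish S fish zero L S fish zero ⇒ that that fish P fish zero fish zero L S fish zero   [S -> P fish zero]
that that fish P fish zero fish zero L S fish zero ⇒ that that fish fish S fish zero fish zero L S fish zero   [P -> fish S]
that that fish fish S fish zero fish zero L S fish zero ⇒ that that fish fish P fish zero fish zero fish zero L S fish zero   [S -> P fish zero]
that that fish fish P fish zero fish zero fish zero L S fish zero ⇒ that that fish fish fish fish zero fish zero fish zero L S fish zero   [P -> fish]
that that fish fish fish fish zero fish zero fish zero L S fish zero ⇒ that that fish fish fish fish zero fish zero fish zero fish fish old S fish zero   [L -> fish fish old]
that that fish fish fish fish zero fish zero fish zero fish fish old S fish zero ⇒ that that fish fish fish fish zero fish zero fish zero fish fish old that fish zero   [S -> that]

S ⇒ P fish zero ⇒ that L S fish zero ⇒ that that S L S fish zero ⇒ that that P fish zero L S fish zero ⇒ that that fish S fish zero L S fish zero ⇒ that that fish P fish zero fish zero L S fish zero ⇒ that that fish fish S fish zero fish zero L S fish zero ⇒ that that fish fish P fish zero fish zero fish zero L S fish zero ⇒ that that fish fish fish fish zero fish zero fish zero L S fish zero ⇒ that that fish fish fish fish zero fish zero fish zero fish fish old S fish zero ⇒ that that fish fish fish fish zero fish zero fish zero fish fish old that fish zero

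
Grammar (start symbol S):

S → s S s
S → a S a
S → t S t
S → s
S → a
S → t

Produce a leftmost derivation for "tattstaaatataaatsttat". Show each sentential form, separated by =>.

S => tSt => taSat => tatStat => tattSttat => tattsSsttat => tattstStsttat => tattstaSatsttat => tattstaaSaatsttat => tattstaaaSaaatsttat => tattstaaatStaaatsttat => tattstaaatataaatsttat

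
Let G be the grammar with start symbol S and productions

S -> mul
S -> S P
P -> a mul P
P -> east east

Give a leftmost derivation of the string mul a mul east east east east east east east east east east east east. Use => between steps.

S => S P   [S -> S P]
S P => S P P   [S -> S P]
S P P => S P P P   [S -> S P]
S P P P => S P P P P   [S -> S P]
S P P P P => S P P P P P   [S -> S P]
S P P P P P => S P P P P P P   [S -> S P]
S P P P P P P => mul P P P P P P   [S -> mul]
mul P P P P P P => mul a mul P P P P P P   [P -> a mul P]
mul a mul P P P P P P => mul a mul east east P P P P P   [P -> east east]
mul a mul east east P P P P P => mul a mul east east east east P P P P   [P -> east east]
mul a mul east east east east P P P P => mul a mul east east east east east east P P P   [P -> east east]
mul a mul east east east east east east P P P => mul a mul east east east east east east east east P P   [P -> east east]
mul a mul east east east east east east east east P P => mul a mul east east east east east east east east east east P   [P -> east east]
mul a mul east east east east east east east east east east P => mul a mul east east east east east east east east east east east east   [P -> east east]

S => S P => S P P => S P P P => S P P P P => S P P P P P => S P P P P P P => mul P P P P P P => mul a mul P P P P P P => mul a mul east east P P P P P => mul a mul east east east east P P P P => mul a mul east east east east east east P P P => mul a mul east east east east east east east east P P => mul a mul east east east east east east east east east east P => mul a mul east east east east east east east east east east east east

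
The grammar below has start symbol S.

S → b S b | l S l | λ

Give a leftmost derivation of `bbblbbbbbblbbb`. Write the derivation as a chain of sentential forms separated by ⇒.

S ⇒ bSb   [S → b S b]
bSb ⇒ bbSbb   [S → b S b]
bbSbb ⇒ bbbSbbb   [S → b S b]
bbbSbbb ⇒ bbblSlbbb   [S → l S l]
bbblSlbbb ⇒ bbblbSblbbb   [S → b S b]
bbblbSblbbb ⇒ bbblbbSbblbbb   [S → b S b]
bbblbbSbblbbb ⇒ bbblbbbSbbblbbb   [S → b S b]
bbblbbbSbbblbbb ⇒ bbblbbbbbblbbb   [S → λ]

S ⇒ bSb ⇒ bbSbb ⇒ bbbSbbb ⇒ bbblSlbbb ⇒ bbblbSblbbb ⇒ bbblbbSbblbbb ⇒ bbblbbbSbbblbbb ⇒ bbblbbbbbblbbb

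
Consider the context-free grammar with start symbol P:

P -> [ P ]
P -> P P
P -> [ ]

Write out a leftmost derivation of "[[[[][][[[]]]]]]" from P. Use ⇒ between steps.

P ⇒ [P] ⇒ [[P]] ⇒ [[[P]]] ⇒ [[[PP]]] ⇒ [[[[]P]]] ⇒ [[[[]PP]]] ⇒ [[[[][]P]]] ⇒ [[[[][][P]]]] ⇒ [[[[][][[P]]]]] ⇒ [[[[][][[[]]]]]]

P ⇒ [P]   [P -> [ P ]]
[P] ⇒ [[P]]   [P -> [ P ]]
[[P]] ⇒ [[[P]]]   [P -> [ P ]]
[[[P]]] ⇒ [[[PP]]]   [P -> P P]
[[[PP]]] ⇒ [[[[]P]]]   [P -> [ ]]
[[[[]P]]] ⇒ [[[[]PP]]]   [P -> P P]
[[[[]PP]]] ⇒ [[[[][]P]]]   [P -> [ ]]
[[[[][]P]]] ⇒ [[[[][][P]]]]   [P -> [ P ]]
[[[[][][P]]]] ⇒ [[[[][][[P]]]]]   [P -> [ P ]]
[[[[][][[P]]]]] ⇒ [[[[][][[[]]]]]]   [P -> [ ]]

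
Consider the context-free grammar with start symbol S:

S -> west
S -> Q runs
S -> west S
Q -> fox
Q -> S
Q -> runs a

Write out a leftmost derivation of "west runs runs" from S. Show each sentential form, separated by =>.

S => Q runs => S runs => Q runs runs => S runs runs => west runs runs

S => Q runs   [S -> Q runs]
Q runs => S runs   [Q -> S]
S runs => Q runs runs   [S -> Q runs]
Q runs runs => S runs runs   [Q -> S]
S runs runs => west runs runs   [S -> west]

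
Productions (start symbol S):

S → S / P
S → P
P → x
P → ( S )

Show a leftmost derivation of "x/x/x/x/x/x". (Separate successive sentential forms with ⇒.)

S ⇒ S/P ⇒ S/P/P ⇒ S/P/P/P ⇒ S/P/P/P/P ⇒ S/P/P/P/P/P ⇒ P/P/P/P/P/P ⇒ x/P/P/P/P/P ⇒ x/x/P/P/P/P ⇒ x/x/x/P/P/P ⇒ x/x/x/x/P/P ⇒ x/x/x/x/x/P ⇒ x/x/x/x/x/x

S ⇒ S/P   [S → S / P]
S/P ⇒ S/P/P   [S → S / P]
S/P/P ⇒ S/P/P/P   [S → S / P]
S/P/P/P ⇒ S/P/P/P/P   [S → S / P]
S/P/P/P/P ⇒ S/P/P/P/P/P   [S → S / P]
S/P/P/P/P/P ⇒ P/P/P/P/P/P   [S → P]
P/P/P/P/P/P ⇒ x/P/P/P/P/P   [P → x]
x/P/P/P/P/P ⇒ x/x/P/P/P/P   [P → x]
x/x/P/P/P/P ⇒ x/x/x/P/P/P   [P → x]
x/x/x/P/P/P ⇒ x/x/x/x/P/P   [P → x]
x/x/x/x/P/P ⇒ x/x/x/x/x/P   [P → x]
x/x/x/x/x/P ⇒ x/x/x/x/x/x   [P → x]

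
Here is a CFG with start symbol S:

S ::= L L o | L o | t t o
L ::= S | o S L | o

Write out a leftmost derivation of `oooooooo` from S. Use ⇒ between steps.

S⇒Lo⇒oSLo⇒oLLoLo⇒oSLoLo⇒oLLoLoLo⇒ooLoLoLo⇒ooooLoLo⇒ooooooLo⇒oooooooo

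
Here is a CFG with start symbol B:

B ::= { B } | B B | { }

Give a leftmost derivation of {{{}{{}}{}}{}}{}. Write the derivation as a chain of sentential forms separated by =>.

B => BB   [B ::= B B]
BB => {B}B   [B ::= { B }]
{B}B => {BB}B   [B ::= B B]
{BB}B => {{B}B}B   [B ::= { B }]
{{B}B}B => {{BB}B}B   [B ::= B B]
{{BB}B}B => {{{}B}B}B   [B ::= { }]
{{{}B}B}B => {{{}BB}B}B   [B ::= B B]
{{{}BB}B}B => {{{}{B}B}B}B   [B ::= { B }]
{{{}{B}B}B}B => {{{}{{}}B}B}B   [B ::= { }]
{{{}{{}}B}B}B => {{{}{{}}{}}B}B   [B ::= { }]
{{{}{{}}{}}B}B => {{{}{{}}{}}{}}B   [B ::= { }]
{{{}{{}}{}}{}}B => {{{}{{}}{}}{}}{}   [B ::= { }]

B=>BB=>{B}B=>{BB}B=>{{B}B}B=>{{BB}B}B=>{{{}B}B}B=>{{{}BB}B}B=>{{{}{B}B}B}B=>{{{}{{}}B}B}B=>{{{}{{}}{}}B}B=>{{{}{{}}{}}{}}B=>{{{}{{}}{}}{}}{}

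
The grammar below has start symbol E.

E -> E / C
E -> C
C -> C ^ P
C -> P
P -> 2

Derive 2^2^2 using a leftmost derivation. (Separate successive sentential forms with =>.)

E => C => C^P => C^P^P => P^P^P => 2^P^P => 2^2^P => 2^2^2

E => C   [E -> C]
C => C^P   [C -> C ^ P]
C^P => C^P^P   [C -> C ^ P]
C^P^P => P^P^P   [C -> P]
P^P^P => 2^P^P   [P -> 2]
2^P^P => 2^2^P   [P -> 2]
2^2^P => 2^2^2   [P -> 2]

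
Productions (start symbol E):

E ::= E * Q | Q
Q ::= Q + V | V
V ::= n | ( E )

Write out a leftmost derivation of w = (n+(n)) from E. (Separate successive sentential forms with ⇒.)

E ⇒ Q ⇒ V ⇒ (E) ⇒ (Q) ⇒ (Q+V) ⇒ (V+V) ⇒ (n+V) ⇒ (n+(E)) ⇒ (n+(Q)) ⇒ (n+(V)) ⇒ (n+(n))

E ⇒ Q   [E ::= Q]
Q ⇒ V   [Q ::= V]
V ⇒ (E)   [V ::= ( E )]
(E) ⇒ (Q)   [E ::= Q]
(Q) ⇒ (Q+V)   [Q ::= Q + V]
(Q+V) ⇒ (V+V)   [Q ::= V]
(V+V) ⇒ (n+V)   [V ::= n]
(n+V) ⇒ (n+(E))   [V ::= ( E )]
(n+(E)) ⇒ (n+(Q))   [E ::= Q]
(n+(Q)) ⇒ (n+(V))   [Q ::= V]
(n+(V)) ⇒ (n+(n))   [V ::= n]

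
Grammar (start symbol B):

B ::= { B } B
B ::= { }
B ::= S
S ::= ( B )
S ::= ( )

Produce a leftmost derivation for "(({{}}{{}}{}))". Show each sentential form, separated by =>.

B => S => (B) => (S) => ((B)) => (({B}B)) => (({{}}B)) => (({{}}{B}B)) => (({{}}{{}}B)) => (({{}}{{}}{}))

B => S   [B ::= S]
S => (B)   [S ::= ( B )]
(B) => (S)   [B ::= S]
(S) => ((B))   [S ::= ( B )]
((B)) => (({B}B))   [B ::= { B } B]
(({B}B)) => (({{}}B))   [B ::= { }]
(({{}}B)) => (({{}}{B}B))   [B ::= { B } B]
(({{}}{B}B)) => (({{}}{{}}B))   [B ::= { }]
(({{}}{{}}B)) => (({{}}{{}}{}))   [B ::= { }]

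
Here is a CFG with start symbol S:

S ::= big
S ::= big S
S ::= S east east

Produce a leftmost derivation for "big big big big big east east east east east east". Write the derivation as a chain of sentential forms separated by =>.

S => S east east   [S ::= S east east]
S east east => big S east east   [S ::= big S]
big S east east => big S east east east east   [S ::= S east east]
big S east east east east => big big S east east east east   [S ::= big S]
big big S east east east east => big big big S east east east east   [S ::= big S]
big big big S east east east east => big big big S east east east east east east   [S ::= S east east]
big big big S east east east east east east => big big big big S east east east east east east   [S ::= big S]
big big big big S east east east east east east => big big big big big east east east east east east   [S ::= big]

S => S east east => big S east east => big S east east east east => big big S east east east east => big big big S east east east east => big big big S east east east east east east => big big big big S east east east east east east => big big big big big east east east east east east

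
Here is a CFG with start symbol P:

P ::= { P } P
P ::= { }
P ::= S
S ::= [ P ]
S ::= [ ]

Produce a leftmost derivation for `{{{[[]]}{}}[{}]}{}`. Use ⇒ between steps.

P ⇒ {P}P ⇒ {{P}P}P ⇒ {{{P}P}P}P ⇒ {{{S}P}P}P ⇒ {{{[P]}P}P}P ⇒ {{{[S]}P}P}P ⇒ {{{[[]]}P}P}P ⇒ {{{[[]]}{}}P}P ⇒ {{{[[]]}{}}S}P ⇒ {{{[[]]}{}}[P]}P ⇒ {{{[[]]}{}}[{}]}P ⇒ {{{[[]]}{}}[{}]}{}

P ⇒ {P}P   [P ::= { P } P]
{P}P ⇒ {{P}P}P   [P ::= { P } P]
{{P}P}P ⇒ {{{P}P}P}P   [P ::= { P } P]
{{{P}P}P}P ⇒ {{{S}P}P}P   [P ::= S]
{{{S}P}P}P ⇒ {{{[P]}P}P}P   [S ::= [ P ]]
{{{[P]}P}P}P ⇒ {{{[S]}P}P}P   [P ::= S]
{{{[S]}P}P}P ⇒ {{{[[]]}P}P}P   [S ::= [ ]]
{{{[[]]}P}P}P ⇒ {{{[[]]}{}}P}P   [P ::= { }]
{{{[[]]}{}}P}P ⇒ {{{[[]]}{}}S}P   [P ::= S]
{{{[[]]}{}}S}P ⇒ {{{[[]]}{}}[P]}P   [S ::= [ P ]]
{{{[[]]}{}}[P]}P ⇒ {{{[[]]}{}}[{}]}P   [P ::= { }]
{{{[[]]}{}}[{}]}P ⇒ {{{[[]]}{}}[{}]}{}   [P ::= { }]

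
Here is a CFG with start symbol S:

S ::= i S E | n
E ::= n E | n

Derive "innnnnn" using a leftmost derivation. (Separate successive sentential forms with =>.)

S => iSE => inE => innE => innnE => innnnE => innnnnE => innnnnn

S => iSE   [S ::= i S E]
iSE => inE   [S ::= n]
inE => innE   [E ::= n E]
innE => innnE   [E ::= n E]
innnE => innnnE   [E ::= n E]
innnnE => innnnnE   [E ::= n E]
innnnnE => innnnnn   [E ::= n]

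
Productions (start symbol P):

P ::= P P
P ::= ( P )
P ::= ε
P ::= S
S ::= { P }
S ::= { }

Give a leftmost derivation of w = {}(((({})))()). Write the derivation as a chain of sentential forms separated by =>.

P => PP   [P ::= P P]
PP => SP   [P ::= S]
SP => {}P   [S ::= { }]
{}P => {}(P)   [P ::= ( P )]
{}(P) => {}(PP)   [P ::= P P]
{}(PP) => {}(PPP)   [P ::= P P]
{}(PPP) => {}((P)PP)   [P ::= ( P )]
{}((P)PP) => {}(((P))PP)   [P ::= ( P )]
{}(((P))PP) => {}((((P)))PP)   [P ::= ( P )]
{}((((P)))PP) => {}((((S)))PP)   [P ::= S]
{}((((S)))PP) => {}(((({})))PP)   [S ::= { }]
{}(((({})))PP) => {}(((({})))P)   [P ::= ε]
{}(((({})))P) => {}(((({})))(P))   [P ::= ( P )]
{}(((({})))(P)) => {}(((({})))())   [P ::= ε]

P => PP => SP => {}P => {}(P) => {}(PP) => {}(PPP) => {}((P)PP) => {}(((P))PP) => {}((((P)))PP) => {}((((S)))PP) => {}(((({})))PP) => {}(((({})))P) => {}(((({})))(P)) => {}(((({})))())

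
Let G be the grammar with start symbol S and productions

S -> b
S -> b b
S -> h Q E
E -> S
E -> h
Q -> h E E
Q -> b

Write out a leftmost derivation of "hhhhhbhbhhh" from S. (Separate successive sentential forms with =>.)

S => hQE => hhEEE => hhSEE => hhhQEEE => hhhhEEEEE => hhhhhEEEE => hhhhhSEEE => hhhhhbEEE => hhhhhbSEE => hhhhhbhQEEE => hhhhhbhbEEE => hhhhhbhbhEE => hhhhhbhbhhE => hhhhhbhbhhh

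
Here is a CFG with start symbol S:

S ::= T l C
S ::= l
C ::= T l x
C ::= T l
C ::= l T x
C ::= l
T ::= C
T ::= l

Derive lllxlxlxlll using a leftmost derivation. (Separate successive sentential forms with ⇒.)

S ⇒ TlC   [S ::= T l C]
TlC ⇒ ClC   [T ::= C]
ClC ⇒ TlxlC   [C ::= T l x]
TlxlC ⇒ ClxlC   [T ::= C]
ClxlC ⇒ TlxlxlC   [C ::= T l x]
TlxlxlC ⇒ ClxlxlC   [T ::= C]
ClxlxlC ⇒ lTxlxlxlC   [C ::= l T x]
lTxlxlxlC ⇒ lCxlxlxlC   [T ::= C]
lCxlxlxlC ⇒ lTlxlxlxlC   [C ::= T l]
lTlxlxlxlC ⇒ lllxlxlxlC   [T ::= l]
lllxlxlxlC ⇒ lllxlxlxlTl   [C ::= T l]
lllxlxlxlTl ⇒ lllxlxlxlll   [T ::= l]

S ⇒ TlC ⇒ ClC ⇒ TlxlC ⇒ ClxlC ⇒ TlxlxlC ⇒ ClxlxlC ⇒ lTxlxlxlC ⇒ lCxlxlxlC ⇒ lTlxlxlxlC ⇒ lllxlxlxlC ⇒ lllxlxlxlTl ⇒ lllxlxlxlll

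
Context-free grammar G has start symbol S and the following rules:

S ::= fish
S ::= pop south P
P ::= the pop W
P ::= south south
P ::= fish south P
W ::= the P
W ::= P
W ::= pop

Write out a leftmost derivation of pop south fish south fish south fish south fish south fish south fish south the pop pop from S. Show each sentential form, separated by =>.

S => pop south P   [S ::= pop south P]
pop south P => pop south fish south P   [P ::= fish south P]
pop south fish south P => pop south fish south fish south P   [P ::= fish south P]
pop south fish south fish south P => pop south fish south fish south fish south P   [P ::= fish south P]
pop south fish south fish south fish south P => pop south fish south fish south fish south fish south P   [P ::= fish south P]
pop south fish south fish south fish south fish south P => pop south fish south fish south fish south fish south fish south P   [P ::= fish south P]
pop south fish south fish south fish south fish south fish south P => pop south fish south fish south fish south fish south fish south fish south P   [P ::= fish south P]
pop south fish south fish south fish south fish south fish south fish south P => pop south fish south fish south fish south fish south fish south fish south the pop W   [P ::= the pop W]
pop south fish south fish south fish south fish south fish south fish south the pop W => pop south fish south fish south fish south fish south fish south fish south the pop pop   [W ::= pop]

S => pop south P => pop south fish south P => pop south fish south fish south P => pop south fish south fish south fish south P => pop south fish south fish south fish south fish south P => pop south fish south fish south fish south fish south fish south P => pop south fish south fish south fish south fish south fish south fish south P => pop south fish south fish south fish south fish south fish south fish south the pop W => pop south fish south fish south fish south fish south fish south fish south the pop pop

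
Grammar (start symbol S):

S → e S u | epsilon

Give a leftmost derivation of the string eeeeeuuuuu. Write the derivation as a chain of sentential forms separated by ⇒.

S ⇒ eSu   [S → e S u]
eSu ⇒ eeSuu   [S → e S u]
eeSuu ⇒ eeeSuuu   [S → e S u]
eeeSuuu ⇒ eeeeSuuuu   [S → e S u]
eeeeSuuuu ⇒ eeeeeSuuuuu   [S → e S u]
eeeeeSuuuuu ⇒ eeeeeuuuuu   [S → epsilon]

S⇒eSu⇒eeSuu⇒eeeSuuu⇒eeeeSuuuu⇒eeeeeSuuuuu⇒eeeeeuuuuu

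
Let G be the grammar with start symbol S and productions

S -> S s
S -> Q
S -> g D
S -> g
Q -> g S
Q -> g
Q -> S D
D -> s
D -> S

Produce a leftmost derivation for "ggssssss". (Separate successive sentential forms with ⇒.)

S ⇒ gD ⇒ gS ⇒ gSs ⇒ gSss ⇒ gSsss ⇒ gSssss ⇒ gSsssss ⇒ ggDsssss ⇒ ggssssss

S ⇒ gD   [S -> g D]
gD ⇒ gS   [D -> S]
gS ⇒ gSs   [S -> S s]
gSs ⇒ gSss   [S -> S s]
gSss ⇒ gSsss   [S -> S s]
gSsss ⇒ gSssss   [S -> S s]
gSssss ⇒ gSsssss   [S -> S s]
gSsssss ⇒ ggDsssss   [S -> g D]
ggDsssss ⇒ ggssssss   [D -> s]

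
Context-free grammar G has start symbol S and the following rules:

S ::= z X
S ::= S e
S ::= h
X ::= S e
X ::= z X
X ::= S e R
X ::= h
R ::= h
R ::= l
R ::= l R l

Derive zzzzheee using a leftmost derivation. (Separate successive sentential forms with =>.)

S => zX   [S ::= z X]
zX => zSe   [X ::= S e]
zSe => zSee   [S ::= S e]
zSee => zzXee   [S ::= z X]
zzXee => zzzXee   [X ::= z X]
zzzXee => zzzSeee   [X ::= S e]
zzzSeee => zzzzXeee   [S ::= z X]
zzzzXeee => zzzzheee   [X ::= h]

S => zX => zSe => zSee => zzXee => zzzXee => zzzSeee => zzzzXeee => zzzzheee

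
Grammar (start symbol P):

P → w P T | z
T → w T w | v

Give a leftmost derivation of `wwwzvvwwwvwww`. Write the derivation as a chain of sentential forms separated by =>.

P => wPT => wwPTT => wwwPTTT => wwwzTTT => wwwzvTT => wwwzvvT => wwwzvvwTw => wwwzvvwwTww => wwwzvvwwwTwww => wwwzvvwwwvwww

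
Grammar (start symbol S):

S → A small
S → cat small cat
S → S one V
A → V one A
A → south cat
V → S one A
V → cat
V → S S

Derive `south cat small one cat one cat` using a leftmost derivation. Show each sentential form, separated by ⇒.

S ⇒ S one V   [S → S one V]
S one V ⇒ S one V one V   [S → S one V]
S one V one V ⇒ A small one V one V   [S → A small]
A small one V one V ⇒ south cat small one V one V   [A → south cat]
south cat small one V one V ⇒ south cat small one cat one V   [V → cat]
south cat small one cat one V ⇒ south cat small one cat one cat   [V → cat]

S ⇒ S one V ⇒ S one V one V ⇒ A small one V one V ⇒ south cat small one V one V ⇒ south cat small one cat one V ⇒ south cat small one cat one cat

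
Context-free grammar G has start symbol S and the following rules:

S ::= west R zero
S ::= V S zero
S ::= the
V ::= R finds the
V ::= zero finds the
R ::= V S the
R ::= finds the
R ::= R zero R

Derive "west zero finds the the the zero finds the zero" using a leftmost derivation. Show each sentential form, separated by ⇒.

S ⇒ west R zero ⇒ west R zero R zero ⇒ west V S the zero R zero ⇒ west zero finds the S the zero R zero ⇒ west zero finds the the the zero R zero ⇒ west zero finds the the the zero finds the zero

S ⇒ west R zero   [S ::= west R zero]
west R zero ⇒ west R zero R zero   [R ::= R zero R]
west R zero R zero ⇒ west V S the zero R zero   [R ::= V S the]
west V S the zero R zero ⇒ west zero finds the S the zero R zero   [V ::= zero finds the]
west zero finds the S the zero R zero ⇒ west zero finds the the the zero R zero   [S ::= the]
west zero finds the the the zero R zero ⇒ west zero finds the the the zero finds the zero   [R ::= finds the]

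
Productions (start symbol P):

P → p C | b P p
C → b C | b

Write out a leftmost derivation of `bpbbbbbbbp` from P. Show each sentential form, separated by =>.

P => bPp => bpCp => bpbCp => bpbbCp => bpbbbCp => bpbbbbCp => bpbbbbbCp => bpbbbbbbCp => bpbbbbbbbp

P => bPp   [P → b P p]
bPp => bpCp   [P → p C]
bpCp => bpbCp   [C → b C]
bpbCp => bpbbCp   [C → b C]
bpbbCp => bpbbbCp   [C → b C]
bpbbbCp => bpbbbbCp   [C → b C]
bpbbbbCp => bpbbbbbCp   [C → b C]
bpbbbbbCp => bpbbbbbbCp   [C → b C]
bpbbbbbbCp => bpbbbbbbbp   [C → b]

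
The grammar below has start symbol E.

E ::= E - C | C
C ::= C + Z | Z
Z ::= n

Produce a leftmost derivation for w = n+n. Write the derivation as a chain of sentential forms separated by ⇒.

E ⇒ C ⇒ C+Z ⇒ Z+Z ⇒ n+Z ⇒ n+n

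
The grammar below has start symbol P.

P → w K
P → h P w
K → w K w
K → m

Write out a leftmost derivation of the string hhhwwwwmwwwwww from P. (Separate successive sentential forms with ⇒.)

P ⇒ hPw ⇒ hhPww ⇒ hhhPwww ⇒ hhhwKwww ⇒ hhhwwKwwww ⇒ hhhwwwKwwwww ⇒ hhhwwwwKwwwwww ⇒ hhhwwwwmwwwwww

P ⇒ hPw   [P → h P w]
hPw ⇒ hhPww   [P → h P w]
hhPww ⇒ hhhPwww   [P → h P w]
hhhPwww ⇒ hhhwKwww   [P → w K]
hhhwKwww ⇒ hhhwwKwwww   [K → w K w]
hhhwwKwwww ⇒ hhhwwwKwwwww   [K → w K w]
hhhwwwKwwwww ⇒ hhhwwwwKwwwwww   [K → w K w]
hhhwwwwKwwwwww ⇒ hhhwwwwmwwwwww   [K → m]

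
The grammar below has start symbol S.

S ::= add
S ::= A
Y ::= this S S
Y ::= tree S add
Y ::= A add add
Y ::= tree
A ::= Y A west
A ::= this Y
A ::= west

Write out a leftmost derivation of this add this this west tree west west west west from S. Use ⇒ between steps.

S ⇒ A ⇒ Y A west ⇒ this S S A west ⇒ this add S A west ⇒ this add A A west ⇒ this add this Y A west ⇒ this add this this S S A west ⇒ this add this this A S A west ⇒ this add this this west S A west ⇒ this add this this west A A west ⇒ this add this this west Y A west A west ⇒ this add this this west tree A west A west ⇒ this add this this west tree west west A west ⇒ this add this this west tree west west west west

S ⇒ A   [S ::= A]
A ⇒ Y A west   [A ::= Y A west]
Y A west ⇒ this S S A west   [Y ::= this S S]
this S S A west ⇒ this add S A west   [S ::= add]
this add S A west ⇒ this add A A west   [S ::= A]
this add A A west ⇒ this add this Y A west   [A ::= this Y]
this add this Y A west ⇒ this add this this S S A west   [Y ::= this S S]
this add this this S S A west ⇒ this add this this A S A west   [S ::= A]
this add this this A S A west ⇒ this add this this west S A west   [A ::= west]
this add this this west S A west ⇒ this add this this west A A west   [S ::= A]
this add this this west A A west ⇒ this add this this west Y A west A west   [A ::= Y A west]
this add this this west Y A west A west ⇒ this add this this west tree A west A west   [Y ::= tree]
this add this this west tree A west A west ⇒ this add this this west tree west west A west   [A ::= west]
this add this this west tree west west A west ⇒ this add this this west tree west west west west   [A ::= west]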